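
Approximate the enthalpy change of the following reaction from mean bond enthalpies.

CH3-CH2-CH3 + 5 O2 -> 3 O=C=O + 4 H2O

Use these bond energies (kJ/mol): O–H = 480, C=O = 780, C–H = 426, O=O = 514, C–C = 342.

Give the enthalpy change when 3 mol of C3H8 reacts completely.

Bonds broken (reactants):
  C–C: 2 × 342 = 684
  C–H: 8 × 426 = 3408
  O=O: 5 × 514 = 2570
  Σ(broken) = 6662 kJ
Bonds formed (products):
  C=O: 6 × 780 = 4680
  O–H: 8 × 480 = 3840
  Σ(formed) = 8520 kJ
ΔH = Σ(broken) − Σ(formed) = 6662 − 8520 = −1858 kJ
For 3× the reaction as written: 3 × (−1858) = −5574 kJ

ΔH = −5574 kJ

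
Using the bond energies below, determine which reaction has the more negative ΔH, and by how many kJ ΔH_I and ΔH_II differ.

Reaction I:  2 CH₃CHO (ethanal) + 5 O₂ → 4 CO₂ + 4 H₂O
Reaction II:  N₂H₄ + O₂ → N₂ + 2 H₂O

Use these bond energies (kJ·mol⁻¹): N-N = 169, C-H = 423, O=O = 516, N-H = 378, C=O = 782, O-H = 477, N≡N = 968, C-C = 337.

Reaction I, by 1191 kJ

Reaction I:
  Bonds broken (reactants):
    C-C: 2 × 337 = 674
    C-H: 8 × 423 = 3384
    C=O: 2 × 782 = 1564
    O=O: 5 × 516 = 2580
    Σ(broken) = 8202 kJ
  Bonds formed (products):
    C=O: 8 × 782 = 6256
    O-H: 8 × 477 = 3816
    Σ(formed) = 10072 kJ
  ΔH_I = 8202 − 10072 = −1870 kJ
Reaction II:
  Bonds broken (reactants):
    N-H: 4 × 378 = 1512
    N-N: 1 × 169 = 169
    O=O: 1 × 516 = 516
    Σ(broken) = 2197 kJ
  Bonds formed (products):
    N≡N: 1 × 968 = 968
    O-H: 4 × 477 = 1908
    Σ(formed) = 2876 kJ
  ΔH_II = 2197 − 2876 = −679 kJ
ΔH_I − ΔH_II = −1191 kJ, so reaction I has the more negative ΔH; |ΔH_I − ΔH_II| = 1191 kJ.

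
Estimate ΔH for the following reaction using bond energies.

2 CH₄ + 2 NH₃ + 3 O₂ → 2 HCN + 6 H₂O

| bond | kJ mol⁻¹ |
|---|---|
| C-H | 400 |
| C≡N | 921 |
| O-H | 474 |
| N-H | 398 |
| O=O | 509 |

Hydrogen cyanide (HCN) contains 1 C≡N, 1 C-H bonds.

Bonds broken (reactants):
  C-H: 8 × 400 = 3200
  N-H: 6 × 398 = 2388
  O=O: 3 × 509 = 1527
  Σ(broken) = 7115 kJ
Bonds formed (products):
  C≡N: 2 × 921 = 1842
  C-H: 2 × 400 = 800
  O-H: 12 × 474 = 5688
  Σ(formed) = 8330 kJ
ΔH = Σ(broken) − Σ(formed) = 7115 − 8330 = −1215 kJ

ΔH ≈ −1215 kJ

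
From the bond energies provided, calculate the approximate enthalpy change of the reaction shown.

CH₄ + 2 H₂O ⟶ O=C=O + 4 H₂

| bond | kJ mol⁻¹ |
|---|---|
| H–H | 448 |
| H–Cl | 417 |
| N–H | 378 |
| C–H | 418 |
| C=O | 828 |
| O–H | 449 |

ΔH ≈ +20 kJ

Bonds broken (reactants):
  C–H: 4 × 418 = 1672
  O–H: 4 × 449 = 1796
  Σ(broken) = 3468 kJ
Bonds formed (products):
  C=O: 2 × 828 = 1656
  H–H: 4 × 448 = 1792
  Σ(formed) = 3448 kJ
ΔH = Σ(broken) − Σ(formed) = 3468 − 3448 = +20 kJ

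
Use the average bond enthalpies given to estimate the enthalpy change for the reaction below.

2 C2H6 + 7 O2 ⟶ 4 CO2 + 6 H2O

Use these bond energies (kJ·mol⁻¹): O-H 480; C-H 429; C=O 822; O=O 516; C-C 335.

ΔH ≈ −2906 kJ

Bonds broken (reactants):
  C-C: 2 × 335 = 670
  C-H: 12 × 429 = 5148
  O=O: 7 × 516 = 3612
  Σ(broken) = 9430 kJ
Bonds formed (products):
  C=O: 8 × 822 = 6576
  O-H: 12 × 480 = 5760
  Σ(formed) = 12336 kJ
ΔH = Σ(broken) − Σ(formed) = 9430 − 12336 = −2906 kJ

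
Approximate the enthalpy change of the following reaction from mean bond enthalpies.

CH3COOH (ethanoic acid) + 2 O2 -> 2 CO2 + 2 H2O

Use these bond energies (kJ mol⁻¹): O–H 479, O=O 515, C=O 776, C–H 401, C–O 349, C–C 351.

ΔH ≈ −832 kJ

Bonds broken (reactants):
  C–C: 1 × 351 = 351
  C–H: 3 × 401 = 1203
  C–O: 1 × 349 = 349
  C=O: 1 × 776 = 776
  O–H: 1 × 479 = 479
  O=O: 2 × 515 = 1030
  Σ(broken) = 4188 kJ
Bonds formed (products):
  C=O: 4 × 776 = 3104
  O–H: 4 × 479 = 1916
  Σ(formed) = 5020 kJ
ΔH = Σ(broken) − Σ(formed) = 4188 − 5020 = −832 kJ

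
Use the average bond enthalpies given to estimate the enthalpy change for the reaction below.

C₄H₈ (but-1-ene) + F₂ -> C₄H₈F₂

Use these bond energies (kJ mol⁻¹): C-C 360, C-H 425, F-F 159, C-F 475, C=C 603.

ΔH ≈ −548 kJ

Bonds broken (reactants):
  C-C: 2 × 360 = 720
  C-H: 8 × 425 = 3400
  C=C: 1 × 603 = 603
  F-F: 1 × 159 = 159
  Σ(broken) = 4882 kJ
Bonds formed (products):
  C-C: 3 × 360 = 1080
  C-F: 2 × 475 = 950
  C-H: 8 × 425 = 3400
  Σ(formed) = 5430 kJ
ΔH = Σ(broken) − Σ(formed) = 4882 − 5430 = −548 kJ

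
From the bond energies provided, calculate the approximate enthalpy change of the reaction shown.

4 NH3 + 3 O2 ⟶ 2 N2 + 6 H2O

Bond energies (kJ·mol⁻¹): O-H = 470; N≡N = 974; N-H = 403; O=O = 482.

Bonds broken (reactants):
  N-H: 12 × 403 = 4836
  O=O: 3 × 482 = 1446
  Σ(broken) = 6282 kJ
Bonds formed (products):
  N≡N: 2 × 974 = 1948
  O-H: 12 × 470 = 5640
  Σ(formed) = 7588 kJ
ΔH = Σ(broken) − Σ(formed) = 6282 − 7588 = −1306 kJ

ΔH ≈ −1306 kJ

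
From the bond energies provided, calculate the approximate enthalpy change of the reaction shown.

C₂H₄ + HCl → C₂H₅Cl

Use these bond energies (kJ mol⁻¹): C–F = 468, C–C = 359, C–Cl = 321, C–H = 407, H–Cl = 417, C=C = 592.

Bonds broken (reactants):
  C–H: 4 × 407 = 1628
  C=C: 1 × 592 = 592
  H–Cl: 1 × 417 = 417
  Σ(broken) = 2637 kJ
Bonds formed (products):
  C–C: 1 × 359 = 359
  C–Cl: 1 × 321 = 321
  C–H: 5 × 407 = 2035
  Σ(formed) = 2715 kJ
ΔH = Σ(broken) − Σ(formed) = 2637 − 2715 = −78 kJ

ΔH ≈ −78 kJ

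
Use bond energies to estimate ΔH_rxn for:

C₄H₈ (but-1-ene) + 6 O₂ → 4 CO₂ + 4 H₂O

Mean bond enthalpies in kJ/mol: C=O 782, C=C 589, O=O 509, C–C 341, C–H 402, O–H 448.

Bonds broken (reactants):
  C–C: 2 × 341 = 682
  C–H: 8 × 402 = 3216
  C=C: 1 × 589 = 589
  O=O: 6 × 509 = 3054
  Σ(broken) = 7541 kJ
Bonds formed (products):
  C=O: 8 × 782 = 6256
  O–H: 8 × 448 = 3584
  Σ(formed) = 9840 kJ
ΔH = Σ(broken) − Σ(formed) = 7541 − 9840 = −2299 kJ

ΔH ≈ −2299 kJ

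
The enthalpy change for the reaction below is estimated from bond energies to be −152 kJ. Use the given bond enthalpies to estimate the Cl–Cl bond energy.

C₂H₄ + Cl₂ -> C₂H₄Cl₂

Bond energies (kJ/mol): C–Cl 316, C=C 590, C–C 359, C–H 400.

Let D be the Cl–Cl bond energy.
Σ(broken) = 4×400 + 1×590 + 1×D = 2190 + D
Σ(formed) = 1×359 + 2×316 + 4×400 = 2591
ΔH = Σ(broken) − Σ(formed) = (2190 + D) − (2591) = −401 + D
Setting this equal to −152 kJ gives D = 249 kJ/mol.

D(Cl–Cl) ≈ 249 kJ/mol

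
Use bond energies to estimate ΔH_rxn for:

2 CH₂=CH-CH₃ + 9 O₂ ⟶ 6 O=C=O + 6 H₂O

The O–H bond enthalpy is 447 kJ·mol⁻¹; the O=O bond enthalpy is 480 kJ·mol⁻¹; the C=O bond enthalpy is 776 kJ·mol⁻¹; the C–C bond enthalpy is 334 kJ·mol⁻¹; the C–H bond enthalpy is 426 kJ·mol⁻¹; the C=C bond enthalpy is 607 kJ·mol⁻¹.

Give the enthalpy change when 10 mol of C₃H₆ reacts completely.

ΔH = −16810 kJ

Bonds broken (reactants):
  C–C: 2 × 334 = 668
  C–H: 12 × 426 = 5112
  C=C: 2 × 607 = 1214
  O=O: 9 × 480 = 4320
  Σ(broken) = 11314 kJ
Bonds formed (products):
  C=O: 12 × 776 = 9312
  O–H: 12 × 447 = 5364
  Σ(formed) = 14676 kJ
ΔH = Σ(broken) − Σ(formed) = 11314 − 14676 = −3362 kJ
For 5× the reaction as written: 5 × (−3362) = −16810 kJ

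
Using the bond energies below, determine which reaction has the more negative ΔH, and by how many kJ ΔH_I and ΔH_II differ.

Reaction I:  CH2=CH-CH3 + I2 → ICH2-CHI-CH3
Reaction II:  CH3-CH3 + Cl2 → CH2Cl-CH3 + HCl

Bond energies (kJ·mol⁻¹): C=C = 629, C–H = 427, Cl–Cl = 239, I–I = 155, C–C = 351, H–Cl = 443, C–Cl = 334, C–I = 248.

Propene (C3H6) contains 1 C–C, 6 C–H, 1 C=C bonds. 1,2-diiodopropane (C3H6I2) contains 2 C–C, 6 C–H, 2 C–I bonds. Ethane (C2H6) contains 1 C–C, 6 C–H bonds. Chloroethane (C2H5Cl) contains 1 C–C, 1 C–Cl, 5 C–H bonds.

Reaction II, by 48 kJ

Reaction I:
  Bonds broken (reactants):
    C–C: 1 × 351 = 351
    C–H: 6 × 427 = 2562
    C=C: 1 × 629 = 629
    I–I: 1 × 155 = 155
    Σ(broken) = 3697 kJ
  Bonds formed (products):
    C–C: 2 × 351 = 702
    C–H: 6 × 427 = 2562
    C–I: 2 × 248 = 496
    Σ(formed) = 3760 kJ
  ΔH_I = 3697 − 3760 = −63 kJ
Reaction II:
  Bonds broken (reactants):
    C–C: 1 × 351 = 351
    C–H: 6 × 427 = 2562
    Cl–Cl: 1 × 239 = 239
    Σ(broken) = 3152 kJ
  Bonds formed (products):
    C–C: 1 × 351 = 351
    C–Cl: 1 × 334 = 334
    C–H: 5 × 427 = 2135
    H–Cl: 1 × 443 = 443
    Σ(formed) = 3263 kJ
  ΔH_II = 3152 − 3263 = −111 kJ
ΔH_I − ΔH_II = +48 kJ, so reaction II has the more negative ΔH; |ΔH_I − ΔH_II| = 48 kJ.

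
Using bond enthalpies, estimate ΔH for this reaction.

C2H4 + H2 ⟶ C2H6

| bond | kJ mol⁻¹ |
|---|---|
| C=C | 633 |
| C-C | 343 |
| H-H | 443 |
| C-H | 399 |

ΔH ≈ −65 kJ

Bonds broken (reactants):
  C-H: 4 × 399 = 1596
  C=C: 1 × 633 = 633
  H-H: 1 × 443 = 443
  Σ(broken) = 2672 kJ
Bonds formed (products):
  C-C: 1 × 343 = 343
  C-H: 6 × 399 = 2394
  Σ(formed) = 2737 kJ
ΔH = Σ(broken) − Σ(formed) = 2672 − 2737 = −65 kJ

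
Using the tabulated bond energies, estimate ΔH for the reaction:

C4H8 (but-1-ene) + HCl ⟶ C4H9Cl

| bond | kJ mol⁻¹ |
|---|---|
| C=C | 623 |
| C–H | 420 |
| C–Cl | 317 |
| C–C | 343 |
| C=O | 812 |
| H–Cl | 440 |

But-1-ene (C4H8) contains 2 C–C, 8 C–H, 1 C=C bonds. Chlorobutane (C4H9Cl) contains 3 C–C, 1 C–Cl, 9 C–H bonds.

Bonds broken (reactants):
  C–C: 2 × 343 = 686
  C–H: 8 × 420 = 3360
  C=C: 1 × 623 = 623
  H–Cl: 1 × 440 = 440
  Σ(broken) = 5109 kJ
Bonds formed (products):
  C–C: 3 × 343 = 1029
  C–Cl: 1 × 317 = 317
  C–H: 9 × 420 = 3780
  Σ(formed) = 5126 kJ
ΔH = Σ(broken) − Σ(formed) = 5109 − 5126 = −17 kJ

ΔH ≈ −17 kJ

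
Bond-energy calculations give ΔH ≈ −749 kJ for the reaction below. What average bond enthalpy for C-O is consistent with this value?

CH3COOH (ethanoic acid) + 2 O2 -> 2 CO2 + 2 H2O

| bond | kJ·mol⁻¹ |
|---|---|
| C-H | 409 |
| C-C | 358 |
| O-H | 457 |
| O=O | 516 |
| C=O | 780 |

D(C-O) ≈ 345 kJ/mol

Let D be the C-O bond energy.
Σ(broken) = 1×358 + 3×409 + 1×D + 1×780 + 1×457 + 2×516 = 3854 + D
Σ(formed) = 4×780 + 4×457 = 4948
ΔH = Σ(broken) − Σ(formed) = (3854 + D) − (4948) = −1094 + D
Setting this equal to −749 kJ gives D = 345 kJ/mol.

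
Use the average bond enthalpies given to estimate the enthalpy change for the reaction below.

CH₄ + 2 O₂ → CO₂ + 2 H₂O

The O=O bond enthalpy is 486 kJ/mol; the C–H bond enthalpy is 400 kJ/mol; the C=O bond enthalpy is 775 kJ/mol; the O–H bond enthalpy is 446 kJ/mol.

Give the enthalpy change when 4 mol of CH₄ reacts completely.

Bonds broken (reactants):
  C–H: 4 × 400 = 1600
  O=O: 2 × 486 = 972
  Σ(broken) = 2572 kJ
Bonds formed (products):
  C=O: 2 × 775 = 1550
  O–H: 4 × 446 = 1784
  Σ(formed) = 3334 kJ
ΔH = Σ(broken) − Σ(formed) = 2572 − 3334 = −762 kJ
For 4× the reaction as written: 4 × (−762) = −3048 kJ

ΔH = −3048 kJ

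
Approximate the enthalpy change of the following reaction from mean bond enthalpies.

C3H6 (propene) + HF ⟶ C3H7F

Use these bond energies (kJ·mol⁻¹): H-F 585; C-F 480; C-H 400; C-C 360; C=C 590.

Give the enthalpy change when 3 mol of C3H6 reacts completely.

ΔH = −195 kJ

Bonds broken (reactants):
  C-C: 1 × 360 = 360
  C-H: 6 × 400 = 2400
  C=C: 1 × 590 = 590
  H-F: 1 × 585 = 585
  Σ(broken) = 3935 kJ
Bonds formed (products):
  C-C: 2 × 360 = 720
  C-F: 1 × 480 = 480
  C-H: 7 × 400 = 2800
  Σ(formed) = 4000 kJ
ΔH = Σ(broken) − Σ(formed) = 3935 − 4000 = −65 kJ
For 3× the reaction as written: 3 × (−65) = −195 kJ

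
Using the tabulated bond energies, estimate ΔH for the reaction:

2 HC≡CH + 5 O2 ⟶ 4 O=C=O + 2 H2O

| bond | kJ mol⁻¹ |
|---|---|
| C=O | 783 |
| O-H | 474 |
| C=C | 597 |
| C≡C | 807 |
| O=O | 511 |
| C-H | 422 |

Bonds broken (reactants):
  C≡C: 2 × 807 = 1614
  C-H: 4 × 422 = 1688
  O=O: 5 × 511 = 2555
  Σ(broken) = 5857 kJ
Bonds formed (products):
  C=O: 8 × 783 = 6264
  O-H: 4 × 474 = 1896
  Σ(formed) = 8160 kJ
ΔH = Σ(broken) − Σ(formed) = 5857 − 8160 = −2303 kJ

ΔH ≈ −2303 kJ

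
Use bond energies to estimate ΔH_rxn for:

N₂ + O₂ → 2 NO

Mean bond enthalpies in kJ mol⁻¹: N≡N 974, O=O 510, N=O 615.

Bonds broken (reactants):
  N≡N: 1 × 974 = 974
  O=O: 1 × 510 = 510
  Σ(broken) = 1484 kJ
Bonds formed (products):
  N=O: 2 × 615 = 1230
  Σ(formed) = 1230 kJ
ΔH = Σ(broken) − Σ(formed) = 1484 − 1230 = +254 kJ

ΔH ≈ +254 kJ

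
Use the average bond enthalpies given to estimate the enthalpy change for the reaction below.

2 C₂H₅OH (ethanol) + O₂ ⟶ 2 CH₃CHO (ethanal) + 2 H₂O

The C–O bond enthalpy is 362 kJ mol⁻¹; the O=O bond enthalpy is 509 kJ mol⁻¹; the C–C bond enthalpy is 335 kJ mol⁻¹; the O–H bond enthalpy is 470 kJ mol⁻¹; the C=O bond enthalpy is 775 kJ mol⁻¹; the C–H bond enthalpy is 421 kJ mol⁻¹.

ΔH ≈ −415 kJ

Bonds broken (reactants):
  C–C: 2 × 335 = 670
  C–H: 10 × 421 = 4210
  C–O: 2 × 362 = 724
  O–H: 2 × 470 = 940
  O=O: 1 × 509 = 509
  Σ(broken) = 7053 kJ
Bonds formed (products):
  C–C: 2 × 335 = 670
  C–H: 8 × 421 = 3368
  C=O: 2 × 775 = 1550
  O–H: 4 × 470 = 1880
  Σ(formed) = 7468 kJ
ΔH = Σ(broken) − Σ(formed) = 7053 − 7468 = −415 kJ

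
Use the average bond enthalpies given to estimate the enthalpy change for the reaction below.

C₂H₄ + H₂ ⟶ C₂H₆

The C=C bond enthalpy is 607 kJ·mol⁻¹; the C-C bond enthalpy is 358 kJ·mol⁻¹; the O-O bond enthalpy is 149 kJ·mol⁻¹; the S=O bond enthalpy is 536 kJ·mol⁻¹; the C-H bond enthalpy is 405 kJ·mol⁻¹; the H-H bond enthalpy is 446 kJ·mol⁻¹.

Bonds broken (reactants):
  C-H: 4 × 405 = 1620
  C=C: 1 × 607 = 607
  H-H: 1 × 446 = 446
  Σ(broken) = 2673 kJ
Bonds formed (products):
  C-C: 1 × 358 = 358
  C-H: 6 × 405 = 2430
  Σ(formed) = 2788 kJ
ΔH = Σ(broken) − Σ(formed) = 2673 − 2788 = −115 kJ

ΔH ≈ −115 kJ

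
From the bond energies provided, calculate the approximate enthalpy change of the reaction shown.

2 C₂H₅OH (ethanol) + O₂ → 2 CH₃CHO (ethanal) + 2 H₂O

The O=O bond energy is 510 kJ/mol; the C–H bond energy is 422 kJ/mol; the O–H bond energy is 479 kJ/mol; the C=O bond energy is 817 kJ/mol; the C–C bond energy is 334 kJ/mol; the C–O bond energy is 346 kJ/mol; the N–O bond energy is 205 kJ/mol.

Bonds broken (reactants):
  C–C: 2 × 334 = 668
  C–H: 10 × 422 = 4220
  C–O: 2 × 346 = 692
  O–H: 2 × 479 = 958
  O=O: 1 × 510 = 510
  Σ(broken) = 7048 kJ
Bonds formed (products):
  C–C: 2 × 334 = 668
  C–H: 8 × 422 = 3376
  C=O: 2 × 817 = 1634
  O–H: 4 × 479 = 1916
  Σ(formed) = 7594 kJ
ΔH = Σ(broken) − Σ(formed) = 7048 − 7594 = −546 kJ

ΔH ≈ −546 kJ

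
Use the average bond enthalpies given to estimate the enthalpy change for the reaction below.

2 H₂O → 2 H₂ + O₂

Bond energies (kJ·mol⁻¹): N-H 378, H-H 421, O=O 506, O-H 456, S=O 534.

Bonds broken (reactants):
  O-H: 4 × 456 = 1824
  Σ(broken) = 1824 kJ
Bonds formed (products):
  H-H: 2 × 421 = 842
  O=O: 1 × 506 = 506
  Σ(formed) = 1348 kJ
ΔH = Σ(broken) − Σ(formed) = 1824 − 1348 = +476 kJ

ΔH ≈ +476 kJ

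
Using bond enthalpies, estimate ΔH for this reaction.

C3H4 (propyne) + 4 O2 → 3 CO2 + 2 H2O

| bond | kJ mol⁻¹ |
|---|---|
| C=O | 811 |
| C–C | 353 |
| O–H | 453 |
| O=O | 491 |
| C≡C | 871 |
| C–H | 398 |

ΔH ≈ −1898 kJ

Bonds broken (reactants):
  C≡C: 1 × 871 = 871
  C–C: 1 × 353 = 353
  C–H: 4 × 398 = 1592
  O=O: 4 × 491 = 1964
  Σ(broken) = 4780 kJ
Bonds formed (products):
  C=O: 6 × 811 = 4866
  O–H: 4 × 453 = 1812
  Σ(formed) = 6678 kJ
ΔH = Σ(broken) − Σ(formed) = 4780 − 6678 = −1898 kJ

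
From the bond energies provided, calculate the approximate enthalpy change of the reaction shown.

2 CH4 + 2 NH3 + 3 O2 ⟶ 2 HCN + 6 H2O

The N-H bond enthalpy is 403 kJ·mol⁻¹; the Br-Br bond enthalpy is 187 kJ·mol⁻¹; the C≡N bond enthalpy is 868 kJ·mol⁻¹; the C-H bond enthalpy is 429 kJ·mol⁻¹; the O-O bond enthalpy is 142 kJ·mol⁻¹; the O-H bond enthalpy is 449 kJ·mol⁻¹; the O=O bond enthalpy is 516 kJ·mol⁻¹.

ΔH ≈ −584 kJ

Bonds broken (reactants):
  C-H: 8 × 429 = 3432
  N-H: 6 × 403 = 2418
  O=O: 3 × 516 = 1548
  Σ(broken) = 7398 kJ
Bonds formed (products):
  C≡N: 2 × 868 = 1736
  C-H: 2 × 429 = 858
  O-H: 12 × 449 = 5388
  Σ(formed) = 7982 kJ
ΔH = Σ(broken) − Σ(formed) = 7398 − 7982 = −584 kJ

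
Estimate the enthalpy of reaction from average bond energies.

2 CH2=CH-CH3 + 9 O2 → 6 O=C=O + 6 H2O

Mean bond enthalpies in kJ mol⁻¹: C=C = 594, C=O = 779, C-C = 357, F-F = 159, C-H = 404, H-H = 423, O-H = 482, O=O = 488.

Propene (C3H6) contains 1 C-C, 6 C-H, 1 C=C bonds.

Bonds broken (reactants):
  C-C: 2 × 357 = 714
  C-H: 12 × 404 = 4848
  C=C: 2 × 594 = 1188
  O=O: 9 × 488 = 4392
  Σ(broken) = 11142 kJ
Bonds formed (products):
  C=O: 12 × 779 = 9348
  O-H: 12 × 482 = 5784
  Σ(formed) = 15132 kJ
ΔH = Σ(broken) − Σ(formed) = 11142 − 15132 = −3990 kJ

ΔH ≈ −3990 kJ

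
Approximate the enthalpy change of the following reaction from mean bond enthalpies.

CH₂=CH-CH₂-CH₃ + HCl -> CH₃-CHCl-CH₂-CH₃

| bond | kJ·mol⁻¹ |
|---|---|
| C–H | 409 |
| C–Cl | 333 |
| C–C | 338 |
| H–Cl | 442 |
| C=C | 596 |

ΔH ≈ −42 kJ

Bonds broken (reactants):
  C–C: 2 × 338 = 676
  C–H: 8 × 409 = 3272
  C=C: 1 × 596 = 596
  H–Cl: 1 × 442 = 442
  Σ(broken) = 4986 kJ
Bonds formed (products):
  C–C: 3 × 338 = 1014
  C–Cl: 1 × 333 = 333
  C–H: 9 × 409 = 3681
  Σ(formed) = 5028 kJ
ΔH = Σ(broken) − Σ(formed) = 4986 − 5028 = −42 kJ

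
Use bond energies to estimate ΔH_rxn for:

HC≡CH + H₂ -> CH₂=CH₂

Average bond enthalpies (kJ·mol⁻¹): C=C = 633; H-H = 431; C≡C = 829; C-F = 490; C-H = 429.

Bonds broken (reactants):
  C≡C: 1 × 829 = 829
  C-H: 2 × 429 = 858
  H-H: 1 × 431 = 431
  Σ(broken) = 2118 kJ
Bonds formed (products):
  C-H: 4 × 429 = 1716
  C=C: 1 × 633 = 633
  Σ(formed) = 2349 kJ
ΔH = Σ(broken) − Σ(formed) = 2118 − 2349 = −231 kJ

ΔH ≈ −231 kJ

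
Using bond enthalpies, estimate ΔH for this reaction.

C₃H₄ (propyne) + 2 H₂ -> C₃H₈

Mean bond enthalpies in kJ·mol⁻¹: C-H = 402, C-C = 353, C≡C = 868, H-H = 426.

ΔH ≈ −241 kJ

Bonds broken (reactants):
  C≡C: 1 × 868 = 868
  C-C: 1 × 353 = 353
  C-H: 4 × 402 = 1608
  H-H: 2 × 426 = 852
  Σ(broken) = 3681 kJ
Bonds formed (products):
  C-C: 2 × 353 = 706
  C-H: 8 × 402 = 3216
  Σ(formed) = 3922 kJ
ΔH = Σ(broken) − Σ(formed) = 3681 − 3922 = −241 kJ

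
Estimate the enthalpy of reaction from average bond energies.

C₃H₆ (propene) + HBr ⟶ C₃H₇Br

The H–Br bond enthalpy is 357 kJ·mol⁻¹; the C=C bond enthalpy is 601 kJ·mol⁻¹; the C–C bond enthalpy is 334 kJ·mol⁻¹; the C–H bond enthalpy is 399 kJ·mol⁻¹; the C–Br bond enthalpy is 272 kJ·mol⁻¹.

ΔH ≈ −47 kJ

Bonds broken (reactants):
  C–C: 1 × 334 = 334
  C–H: 6 × 399 = 2394
  C=C: 1 × 601 = 601
  H–Br: 1 × 357 = 357
  Σ(broken) = 3686 kJ
Bonds formed (products):
  C–Br: 1 × 272 = 272
  C–C: 2 × 334 = 668
  C–H: 7 × 399 = 2793
  Σ(formed) = 3733 kJ
ΔH = Σ(broken) − Σ(formed) = 3686 − 3733 = −47 kJ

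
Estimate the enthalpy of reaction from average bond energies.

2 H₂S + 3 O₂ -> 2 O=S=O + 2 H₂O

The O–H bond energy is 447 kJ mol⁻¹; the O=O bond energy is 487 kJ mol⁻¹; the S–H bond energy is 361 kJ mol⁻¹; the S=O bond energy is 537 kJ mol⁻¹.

ΔH ≈ −1031 kJ

Bonds broken (reactants):
  O=O: 3 × 487 = 1461
  S–H: 4 × 361 = 1444
  Σ(broken) = 2905 kJ
Bonds formed (products):
  O–H: 4 × 447 = 1788
  S=O: 4 × 537 = 2148
  Σ(formed) = 3936 kJ
ΔH = Σ(broken) − Σ(formed) = 2905 − 3936 = −1031 kJ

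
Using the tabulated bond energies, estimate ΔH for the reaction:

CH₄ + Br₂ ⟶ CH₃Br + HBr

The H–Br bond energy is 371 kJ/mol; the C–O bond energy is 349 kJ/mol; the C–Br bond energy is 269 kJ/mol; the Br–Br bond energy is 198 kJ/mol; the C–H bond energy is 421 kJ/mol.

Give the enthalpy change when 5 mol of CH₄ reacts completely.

ΔH = −105 kJ

Bonds broken (reactants):
  Br–Br: 1 × 198 = 198
  C–H: 4 × 421 = 1684
  Σ(broken) = 1882 kJ
Bonds formed (products):
  C–Br: 1 × 269 = 269
  C–H: 3 × 421 = 1263
  H–Br: 1 × 371 = 371
  Σ(formed) = 1903 kJ
ΔH = Σ(broken) − Σ(formed) = 1882 − 1903 = −21 kJ
For 5× the reaction as written: 5 × (−21) = −105 kJ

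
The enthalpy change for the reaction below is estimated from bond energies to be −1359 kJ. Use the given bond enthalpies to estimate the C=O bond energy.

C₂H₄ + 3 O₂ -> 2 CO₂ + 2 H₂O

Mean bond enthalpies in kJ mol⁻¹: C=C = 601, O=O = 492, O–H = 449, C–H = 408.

Let D be the C=O bond energy.
Σ(broken) = 4×408 + 1×601 + 3×492 = 3709
Σ(formed) = 4×D + 4×449 = 1796 + 4D
ΔH = Σ(broken) − Σ(formed) = (3709) − (1796 + 4D) = +1913 − 4D
Setting this equal to −1359 kJ gives 4D = 3272, so D = 818 kJ/mol.

D(C=O) ≈ 818 kJ/mol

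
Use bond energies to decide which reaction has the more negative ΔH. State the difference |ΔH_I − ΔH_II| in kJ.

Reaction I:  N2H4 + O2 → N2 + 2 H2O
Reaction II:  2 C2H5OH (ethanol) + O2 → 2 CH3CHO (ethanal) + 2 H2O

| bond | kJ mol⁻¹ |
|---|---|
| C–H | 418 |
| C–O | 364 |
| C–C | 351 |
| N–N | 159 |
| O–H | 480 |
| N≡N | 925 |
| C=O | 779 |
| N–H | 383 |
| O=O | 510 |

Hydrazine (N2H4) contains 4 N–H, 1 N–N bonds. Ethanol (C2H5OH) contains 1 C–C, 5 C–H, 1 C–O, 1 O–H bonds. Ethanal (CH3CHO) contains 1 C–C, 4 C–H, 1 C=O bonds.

Reaction I, by 200 kJ

Reaction I:
  Bonds broken (reactants):
    N–H: 4 × 383 = 1532
    N–N: 1 × 159 = 159
    O=O: 1 × 510 = 510
    Σ(broken) = 2201 kJ
  Bonds formed (products):
    N≡N: 1 × 925 = 925
    O–H: 4 × 480 = 1920
    Σ(formed) = 2845 kJ
  ΔH_I = 2201 − 2845 = −644 kJ
Reaction II:
  Bonds broken (reactants):
    C–C: 2 × 351 = 702
    C–H: 10 × 418 = 4180
    C–O: 2 × 364 = 728
    O–H: 2 × 480 = 960
    O=O: 1 × 510 = 510
    Σ(broken) = 7080 kJ
  Bonds formed (products):
    C–C: 2 × 351 = 702
    C–H: 8 × 418 = 3344
    C=O: 2 × 779 = 1558
    O–H: 4 × 480 = 1920
    Σ(formed) = 7524 kJ
  ΔH_II = 7080 − 7524 = −444 kJ
ΔH_I − ΔH_II = −200 kJ, so reaction I has the more negative ΔH; |ΔH_I − ΔH_II| = 200 kJ.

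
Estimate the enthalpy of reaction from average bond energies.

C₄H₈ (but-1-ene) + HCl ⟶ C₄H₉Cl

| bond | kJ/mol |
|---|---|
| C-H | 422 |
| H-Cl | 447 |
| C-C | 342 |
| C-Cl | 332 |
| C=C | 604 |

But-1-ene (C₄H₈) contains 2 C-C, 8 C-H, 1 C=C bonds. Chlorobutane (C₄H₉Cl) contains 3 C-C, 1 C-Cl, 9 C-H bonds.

ΔH ≈ −45 kJ

Bonds broken (reactants):
  C-C: 2 × 342 = 684
  C-H: 8 × 422 = 3376
  C=C: 1 × 604 = 604
  H-Cl: 1 × 447 = 447
  Σ(broken) = 5111 kJ
Bonds formed (products):
  C-C: 3 × 342 = 1026
  C-Cl: 1 × 332 = 332
  C-H: 9 × 422 = 3798
  Σ(formed) = 5156 kJ
ΔH = Σ(broken) − Σ(formed) = 5111 − 5156 = −45 kJ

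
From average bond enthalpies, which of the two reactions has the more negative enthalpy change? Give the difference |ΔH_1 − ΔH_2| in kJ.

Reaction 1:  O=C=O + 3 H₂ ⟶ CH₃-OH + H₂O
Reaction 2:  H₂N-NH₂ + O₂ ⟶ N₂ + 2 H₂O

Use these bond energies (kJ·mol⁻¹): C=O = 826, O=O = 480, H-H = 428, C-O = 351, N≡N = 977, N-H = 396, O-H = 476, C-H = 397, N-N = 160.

Reaction 1:
  Bonds broken (reactants):
    C=O: 2 × 826 = 1652
    H-H: 3 × 428 = 1284
    Σ(broken) = 2936 kJ
  Bonds formed (products):
    C-H: 3 × 397 = 1191
    C-O: 1 × 351 = 351
    O-H: 3 × 476 = 1428
    Σ(formed) = 2970 kJ
  ΔH_1 = 2936 − 2970 = −34 kJ
Reaction 2:
  Bonds broken (reactants):
    N-H: 4 × 396 = 1584
    N-N: 1 × 160 = 160
    O=O: 1 × 480 = 480
    Σ(broken) = 2224 kJ
  Bonds formed (products):
    N≡N: 1 × 977 = 977
    O-H: 4 × 476 = 1904
    Σ(formed) = 2881 kJ
  ΔH_2 = 2224 − 2881 = −657 kJ
ΔH_1 − ΔH_2 = +623 kJ, so reaction 2 has the more negative ΔH; |ΔH_1 − ΔH_2| = 623 kJ.

Reaction 2, by 623 kJ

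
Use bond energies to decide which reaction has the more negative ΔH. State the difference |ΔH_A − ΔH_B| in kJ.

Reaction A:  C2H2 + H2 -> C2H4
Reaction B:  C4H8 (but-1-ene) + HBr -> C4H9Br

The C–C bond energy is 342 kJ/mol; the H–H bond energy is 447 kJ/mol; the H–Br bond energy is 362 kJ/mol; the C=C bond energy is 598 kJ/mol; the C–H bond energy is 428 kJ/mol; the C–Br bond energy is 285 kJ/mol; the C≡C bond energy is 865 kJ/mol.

Reaction A:
  Bonds broken (reactants):
    C≡C: 1 × 865 = 865
    C–H: 2 × 428 = 856
    H–H: 1 × 447 = 447
    Σ(broken) = 2168 kJ
  Bonds formed (products):
    C–H: 4 × 428 = 1712
    C=C: 1 × 598 = 598
    Σ(formed) = 2310 kJ
  ΔH_A = 2168 − 2310 = −142 kJ
Reaction B:
  Bonds broken (reactants):
    C–C: 2 × 342 = 684
    C–H: 8 × 428 = 3424
    C=C: 1 × 598 = 598
    H–Br: 1 × 362 = 362
    Σ(broken) = 5068 kJ
  Bonds formed (products):
    C–Br: 1 × 285 = 285
    C–C: 3 × 342 = 1026
    C–H: 9 × 428 = 3852
    Σ(formed) = 5163 kJ
  ΔH_B = 5068 − 5163 = −95 kJ
ΔH_A − ΔH_B = −47 kJ, so reaction A has the more negative ΔH; |ΔH_A − ΔH_B| = 47 kJ.

Reaction A, by 47 kJ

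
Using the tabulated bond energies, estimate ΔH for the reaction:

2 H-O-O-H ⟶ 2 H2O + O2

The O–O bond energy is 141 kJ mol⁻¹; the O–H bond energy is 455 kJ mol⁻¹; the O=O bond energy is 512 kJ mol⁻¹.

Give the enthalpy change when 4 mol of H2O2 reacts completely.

Bonds broken (reactants):
  O–H: 4 × 455 = 1820
  O–O: 2 × 141 = 282
  Σ(broken) = 2102 kJ
Bonds formed (products):
  O–H: 4 × 455 = 1820
  O=O: 1 × 512 = 512
  Σ(formed) = 2332 kJ
ΔH = Σ(broken) − Σ(formed) = 2102 − 2332 = −230 kJ
For 2× the reaction as written: 2 × (−230) = −460 kJ

ΔH = −460 kJ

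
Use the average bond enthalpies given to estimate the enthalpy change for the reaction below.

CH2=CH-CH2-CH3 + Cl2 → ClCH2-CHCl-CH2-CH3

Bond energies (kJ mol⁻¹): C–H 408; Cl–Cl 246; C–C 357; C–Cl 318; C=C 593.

ΔH ≈ −154 kJ

Bonds broken (reactants):
  C–C: 2 × 357 = 714
  C–H: 8 × 408 = 3264
  C=C: 1 × 593 = 593
  Cl–Cl: 1 × 246 = 246
  Σ(broken) = 4817 kJ
Bonds formed (products):
  C–C: 3 × 357 = 1071
  C–Cl: 2 × 318 = 636
  C–H: 8 × 408 = 3264
  Σ(formed) = 4971 kJ
ΔH = Σ(broken) − Σ(formed) = 4817 − 4971 = −154 kJ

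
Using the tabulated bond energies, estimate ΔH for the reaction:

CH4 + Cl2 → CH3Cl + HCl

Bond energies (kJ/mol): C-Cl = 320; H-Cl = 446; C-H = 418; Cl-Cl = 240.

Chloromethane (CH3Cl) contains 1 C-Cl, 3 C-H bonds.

ΔH ≈ −108 kJ

Bonds broken (reactants):
  C-H: 4 × 418 = 1672
  Cl-Cl: 1 × 240 = 240
  Σ(broken) = 1912 kJ
Bonds formed (products):
  C-Cl: 1 × 320 = 320
  C-H: 3 × 418 = 1254
  H-Cl: 1 × 446 = 446
  Σ(formed) = 2020 kJ
ΔH = Σ(broken) − Σ(formed) = 1912 − 2020 = −108 kJ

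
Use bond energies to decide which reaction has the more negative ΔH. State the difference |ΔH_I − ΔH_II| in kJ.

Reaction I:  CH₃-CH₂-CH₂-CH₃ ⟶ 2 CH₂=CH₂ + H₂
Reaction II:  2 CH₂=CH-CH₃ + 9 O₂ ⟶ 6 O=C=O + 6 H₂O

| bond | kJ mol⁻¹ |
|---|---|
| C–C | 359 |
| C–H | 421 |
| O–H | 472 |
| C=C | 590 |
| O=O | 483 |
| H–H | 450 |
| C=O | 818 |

Reaction II, by 4472 kJ

Reaction I:
  Bonds broken (reactants):
    C–C: 3 × 359 = 1077
    C–H: 10 × 421 = 4210
    Σ(broken) = 5287 kJ
  Bonds formed (products):
    C–H: 8 × 421 = 3368
    C=C: 2 × 590 = 1180
    H–H: 1 × 450 = 450
    Σ(formed) = 4998 kJ
  ΔH_I = 5287 − 4998 = +289 kJ
Reaction II:
  Bonds broken (reactants):
    C–C: 2 × 359 = 718
    C–H: 12 × 421 = 5052
    C=C: 2 × 590 = 1180
    O=O: 9 × 483 = 4347
    Σ(broken) = 11297 kJ
  Bonds formed (products):
    C=O: 12 × 818 = 9816
    O–H: 12 × 472 = 5664
    Σ(formed) = 15480 kJ
  ΔH_II = 11297 − 15480 = −4183 kJ
ΔH_I − ΔH_II = +4472 kJ, so reaction II has the more negative ΔH; |ΔH_I − ΔH_II| = 4472 kJ.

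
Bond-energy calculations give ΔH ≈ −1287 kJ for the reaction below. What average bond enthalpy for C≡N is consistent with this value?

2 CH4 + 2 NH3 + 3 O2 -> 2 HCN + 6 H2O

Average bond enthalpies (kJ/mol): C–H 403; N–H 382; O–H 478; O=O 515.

Let D be the C≡N bond energy.
Σ(broken) = 8×403 + 6×382 + 3×515 = 7061
Σ(formed) = 2×D + 2×403 + 12×478 = 6542 + 2D
ΔH = Σ(broken) − Σ(formed) = (7061) − (6542 + 2D) = +519 − 2D
Setting this equal to −1287 kJ gives 2D = 1806, so D = 903 kJ/mol.

D(C≡N) ≈ 903 kJ/mol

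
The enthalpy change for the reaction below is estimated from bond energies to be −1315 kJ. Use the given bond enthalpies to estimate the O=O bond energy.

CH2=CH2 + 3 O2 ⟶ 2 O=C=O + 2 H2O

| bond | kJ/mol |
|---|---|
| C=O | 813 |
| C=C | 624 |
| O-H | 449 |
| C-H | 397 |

Let D be the O=O bond energy.
Σ(broken) = 4×397 + 1×624 + 3×D = 2212 + 3D
Σ(formed) = 4×813 + 4×449 = 5048
ΔH = Σ(broken) − Σ(formed) = (2212 + 3D) − (5048) = −2836 + 3D
Setting this equal to −1315 kJ gives 3D = 1521, so D = 507 kJ/mol.

D(O=O) ≈ 507 kJ/mol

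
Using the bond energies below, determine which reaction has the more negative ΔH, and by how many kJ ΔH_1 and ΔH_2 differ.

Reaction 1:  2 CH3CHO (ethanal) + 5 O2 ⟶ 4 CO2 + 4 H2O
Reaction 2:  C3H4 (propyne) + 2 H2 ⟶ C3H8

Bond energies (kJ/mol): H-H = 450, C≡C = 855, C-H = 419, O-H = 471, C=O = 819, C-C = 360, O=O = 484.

Reaction 1:
  Bonds broken (reactants):
    C-C: 2 × 360 = 720
    C-H: 8 × 419 = 3352
    C=O: 2 × 819 = 1638
    O=O: 5 × 484 = 2420
    Σ(broken) = 8130 kJ
  Bonds formed (products):
    C=O: 8 × 819 = 6552
    O-H: 8 × 471 = 3768
    Σ(formed) = 10320 kJ
  ΔH_1 = 8130 − 10320 = −2190 kJ
Reaction 2:
  Bonds broken (reactants):
    C≡C: 1 × 855 = 855
    C-C: 1 × 360 = 360
    C-H: 4 × 419 = 1676
    H-H: 2 × 450 = 900
    Σ(broken) = 3791 kJ
  Bonds formed (products):
    C-C: 2 × 360 = 720
    C-H: 8 × 419 = 3352
    Σ(formed) = 4072 kJ
  ΔH_2 = 3791 − 4072 = −281 kJ
ΔH_1 − ΔH_2 = −1909 kJ, so reaction 1 has the more negative ΔH; |ΔH_1 − ΔH_2| = 1909 kJ.

Reaction 1, by 1909 kJ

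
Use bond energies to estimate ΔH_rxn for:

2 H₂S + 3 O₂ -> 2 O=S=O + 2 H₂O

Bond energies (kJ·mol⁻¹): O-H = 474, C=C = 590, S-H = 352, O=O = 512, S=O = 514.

ΔH ≈ −1008 kJ

Bonds broken (reactants):
  O=O: 3 × 512 = 1536
  S-H: 4 × 352 = 1408
  Σ(broken) = 2944 kJ
Bonds formed (products):
  O-H: 4 × 474 = 1896
  S=O: 4 × 514 = 2056
  Σ(formed) = 3952 kJ
ΔH = Σ(broken) − Σ(formed) = 2944 − 3952 = −1008 kJ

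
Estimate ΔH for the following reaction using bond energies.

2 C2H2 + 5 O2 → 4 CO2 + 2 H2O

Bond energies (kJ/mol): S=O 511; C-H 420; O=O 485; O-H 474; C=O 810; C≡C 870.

Bonds broken (reactants):
  C≡C: 2 × 870 = 1740
  C-H: 4 × 420 = 1680
  O=O: 5 × 485 = 2425
  Σ(broken) = 5845 kJ
Bonds formed (products):
  C=O: 8 × 810 = 6480
  O-H: 4 × 474 = 1896
  Σ(formed) = 8376 kJ
ΔH = Σ(broken) − Σ(formed) = 5845 − 8376 = −2531 kJ

ΔH ≈ −2531 kJ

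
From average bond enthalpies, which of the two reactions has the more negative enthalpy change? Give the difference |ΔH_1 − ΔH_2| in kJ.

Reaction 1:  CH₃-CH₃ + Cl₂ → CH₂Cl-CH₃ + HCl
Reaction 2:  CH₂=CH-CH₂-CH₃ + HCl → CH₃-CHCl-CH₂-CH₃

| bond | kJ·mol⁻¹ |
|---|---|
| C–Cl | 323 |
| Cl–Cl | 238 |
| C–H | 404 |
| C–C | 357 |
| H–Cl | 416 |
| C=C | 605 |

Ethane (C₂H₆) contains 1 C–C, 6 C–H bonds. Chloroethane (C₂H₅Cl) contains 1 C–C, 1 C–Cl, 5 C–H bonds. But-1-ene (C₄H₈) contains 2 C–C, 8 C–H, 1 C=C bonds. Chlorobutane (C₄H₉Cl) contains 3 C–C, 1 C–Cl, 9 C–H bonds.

Reaction 1, by 34 kJ

Reaction 1:
  Bonds broken (reactants):
    C–C: 1 × 357 = 357
    C–H: 6 × 404 = 2424
    Cl–Cl: 1 × 238 = 238
    Σ(broken) = 3019 kJ
  Bonds formed (products):
    C–C: 1 × 357 = 357
    C–Cl: 1 × 323 = 323
    C–H: 5 × 404 = 2020
    H–Cl: 1 × 416 = 416
    Σ(formed) = 3116 kJ
  ΔH_1 = 3019 − 3116 = −97 kJ
Reaction 2:
  Bonds broken (reactants):
    C–C: 2 × 357 = 714
    C–H: 8 × 404 = 3232
    C=C: 1 × 605 = 605
    H–Cl: 1 × 416 = 416
    Σ(broken) = 4967 kJ
  Bonds formed (products):
    C–C: 3 × 357 = 1071
    C–Cl: 1 × 323 = 323
    C–H: 9 × 404 = 3636
    Σ(formed) = 5030 kJ
  ΔH_2 = 4967 − 5030 = −63 kJ
ΔH_1 − ΔH_2 = −34 kJ, so reaction 1 has the more negative ΔH; |ΔH_1 − ΔH_2| = 34 kJ.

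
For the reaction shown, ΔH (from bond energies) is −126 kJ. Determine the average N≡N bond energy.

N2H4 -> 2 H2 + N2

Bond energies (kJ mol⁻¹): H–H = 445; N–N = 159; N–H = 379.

Let D be the N≡N bond energy.
Σ(broken) = 4×379 + 1×159 = 1675
Σ(formed) = 2×445 + 1×D = 890 + D
ΔH = Σ(broken) − Σ(formed) = (1675) − (890 + D) = +785 − D
Setting this equal to −126 kJ gives D = 911 kJ/mol.

D(N≡N) ≈ 911 kJ/mol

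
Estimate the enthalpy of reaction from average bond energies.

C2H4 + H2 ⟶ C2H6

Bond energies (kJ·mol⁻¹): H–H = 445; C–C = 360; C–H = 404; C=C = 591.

Bonds broken (reactants):
  C–H: 4 × 404 = 1616
  C=C: 1 × 591 = 591
  H–H: 1 × 445 = 445
  Σ(broken) = 2652 kJ
Bonds formed (products):
  C–C: 1 × 360 = 360
  C–H: 6 × 404 = 2424
  Σ(formed) = 2784 kJ
ΔH = Σ(broken) − Σ(formed) = 2652 − 2784 = −132 kJ

ΔH ≈ −132 kJ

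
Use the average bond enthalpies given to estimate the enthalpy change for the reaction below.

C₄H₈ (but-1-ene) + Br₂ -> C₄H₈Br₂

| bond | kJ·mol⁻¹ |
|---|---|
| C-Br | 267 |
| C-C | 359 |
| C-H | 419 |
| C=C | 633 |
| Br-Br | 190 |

Bonds broken (reactants):
  Br-Br: 1 × 190 = 190
  C-C: 2 × 359 = 718
  C-H: 8 × 419 = 3352
  C=C: 1 × 633 = 633
  Σ(broken) = 4893 kJ
Bonds formed (products):
  C-Br: 2 × 267 = 534
  C-C: 3 × 359 = 1077
  C-H: 8 × 419 = 3352
  Σ(formed) = 4963 kJ
ΔH = Σ(broken) − Σ(formed) = 4893 − 4963 = −70 kJ

ΔH ≈ −70 kJ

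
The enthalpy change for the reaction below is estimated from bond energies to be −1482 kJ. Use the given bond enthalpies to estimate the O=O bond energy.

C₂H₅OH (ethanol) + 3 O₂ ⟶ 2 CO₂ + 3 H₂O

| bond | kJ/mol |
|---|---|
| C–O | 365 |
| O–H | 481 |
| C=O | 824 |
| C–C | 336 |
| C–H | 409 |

D(O=O) ≈ 491 kJ/mol

Let D be the O=O bond energy.
Σ(broken) = 1×336 + 5×409 + 1×365 + 1×481 + 3×D = 3227 + 3D
Σ(formed) = 4×824 + 6×481 = 6182
ΔH = Σ(broken) − Σ(formed) = (3227 + 3D) − (6182) = −2955 + 3D
Setting this equal to −1482 kJ gives 3D = 1473, so D = 491 kJ/mol.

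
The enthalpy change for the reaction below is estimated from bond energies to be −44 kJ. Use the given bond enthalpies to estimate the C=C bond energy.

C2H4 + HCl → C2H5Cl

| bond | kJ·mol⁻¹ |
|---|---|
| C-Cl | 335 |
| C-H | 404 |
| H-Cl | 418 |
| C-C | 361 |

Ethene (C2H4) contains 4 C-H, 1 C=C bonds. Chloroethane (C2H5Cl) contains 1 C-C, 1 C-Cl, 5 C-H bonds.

Let D be the C=C bond energy.
Σ(broken) = 4×404 + 1×D + 1×418 = 2034 + D
Σ(formed) = 1×361 + 1×335 + 5×404 = 2716
ΔH = Σ(broken) − Σ(formed) = (2034 + D) − (2716) = −682 + D
Setting this equal to −44 kJ gives D = 638 kJ/mol.

D(C=C) ≈ 638 kJ/mol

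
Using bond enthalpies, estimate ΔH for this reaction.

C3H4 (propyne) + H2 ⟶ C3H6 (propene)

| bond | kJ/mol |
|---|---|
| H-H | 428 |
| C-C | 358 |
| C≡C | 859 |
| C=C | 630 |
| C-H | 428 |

Bonds broken (reactants):
  C≡C: 1 × 859 = 859
  C-C: 1 × 358 = 358
  C-H: 4 × 428 = 1712
  H-H: 1 × 428 = 428
  Σ(broken) = 3357 kJ
Bonds formed (products):
  C-C: 1 × 358 = 358
  C-H: 6 × 428 = 2568
  C=C: 1 × 630 = 630
  Σ(formed) = 3556 kJ
ΔH = Σ(broken) − Σ(formed) = 3357 − 3556 = −199 kJ

ΔH ≈ −199 kJ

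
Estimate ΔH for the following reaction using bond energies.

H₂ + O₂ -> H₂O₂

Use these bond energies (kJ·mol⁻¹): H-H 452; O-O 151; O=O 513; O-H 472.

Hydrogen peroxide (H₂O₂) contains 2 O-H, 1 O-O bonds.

ΔH ≈ −130 kJ

Bonds broken (reactants):
  H-H: 1 × 452 = 452
  O=O: 1 × 513 = 513
  Σ(broken) = 965 kJ
Bonds formed (products):
  O-H: 2 × 472 = 944
  O-O: 1 × 151 = 151
  Σ(formed) = 1095 kJ
ΔH = Σ(broken) − Σ(formed) = 965 − 1095 = −130 kJ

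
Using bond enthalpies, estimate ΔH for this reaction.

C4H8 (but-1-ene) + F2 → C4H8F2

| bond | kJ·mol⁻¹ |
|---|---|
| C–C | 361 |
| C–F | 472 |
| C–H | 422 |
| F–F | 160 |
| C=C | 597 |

ΔH ≈ −548 kJ

Bonds broken (reactants):
  C–C: 2 × 361 = 722
  C–H: 8 × 422 = 3376
  C=C: 1 × 597 = 597
  F–F: 1 × 160 = 160
  Σ(broken) = 4855 kJ
Bonds formed (products):
  C–C: 3 × 361 = 1083
  C–F: 2 × 472 = 944
  C–H: 8 × 422 = 3376
  Σ(formed) = 5403 kJ
ΔH = Σ(broken) − Σ(formed) = 4855 − 5403 = −548 kJ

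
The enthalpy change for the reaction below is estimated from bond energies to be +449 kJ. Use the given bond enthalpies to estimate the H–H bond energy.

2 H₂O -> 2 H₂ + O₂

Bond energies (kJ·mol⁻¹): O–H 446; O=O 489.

Let D be the H–H bond energy.
Σ(broken) = 4×446 = 1784
Σ(formed) = 2×D + 1×489 = 489 + 2D
ΔH = Σ(broken) − Σ(formed) = (1784) − (489 + 2D) = +1295 − 2D
Setting this equal to +449 kJ gives 2D = 846, so D = 423 kJ/mol.

D(H–H) ≈ 423 kJ/mol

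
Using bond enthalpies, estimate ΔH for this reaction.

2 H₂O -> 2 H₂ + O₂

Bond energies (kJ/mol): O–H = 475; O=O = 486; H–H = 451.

Bonds broken (reactants):
  O–H: 4 × 475 = 1900
  Σ(broken) = 1900 kJ
Bonds formed (products):
  H–H: 2 × 451 = 902
  O=O: 1 × 486 = 486
  Σ(formed) = 1388 kJ
ΔH = Σ(broken) − Σ(formed) = 1900 − 1388 = +512 kJ

ΔH ≈ +512 kJ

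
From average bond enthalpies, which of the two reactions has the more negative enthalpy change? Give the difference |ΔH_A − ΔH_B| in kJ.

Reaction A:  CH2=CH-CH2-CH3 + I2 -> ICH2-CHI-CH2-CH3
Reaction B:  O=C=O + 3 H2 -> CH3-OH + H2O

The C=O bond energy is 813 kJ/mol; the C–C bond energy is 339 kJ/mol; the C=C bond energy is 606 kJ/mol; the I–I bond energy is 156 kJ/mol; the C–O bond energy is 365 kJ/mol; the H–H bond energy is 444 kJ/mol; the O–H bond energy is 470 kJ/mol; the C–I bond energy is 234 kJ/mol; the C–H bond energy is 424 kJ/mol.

Reaction A:
  Bonds broken (reactants):
    C–C: 2 × 339 = 678
    C–H: 8 × 424 = 3392
    C=C: 1 × 606 = 606
    I–I: 1 × 156 = 156
    Σ(broken) = 4832 kJ
  Bonds formed (products):
    C–C: 3 × 339 = 1017
    C–H: 8 × 424 = 3392
    C–I: 2 × 234 = 468
    Σ(formed) = 4877 kJ
  ΔH_A = 4832 − 4877 = −45 kJ
Reaction B:
  Bonds broken (reactants):
    C=O: 2 × 813 = 1626
    H–H: 3 × 444 = 1332
    Σ(broken) = 2958 kJ
  Bonds formed (products):
    C–H: 3 × 424 = 1272
    C–O: 1 × 365 = 365
    O–H: 3 × 470 = 1410
    Σ(formed) = 3047 kJ
  ΔH_B = 2958 − 3047 = −89 kJ
ΔH_A − ΔH_B = +44 kJ, so reaction B has the more negative ΔH; |ΔH_A − ΔH_B| = 44 kJ.

Reaction B, by 44 kJ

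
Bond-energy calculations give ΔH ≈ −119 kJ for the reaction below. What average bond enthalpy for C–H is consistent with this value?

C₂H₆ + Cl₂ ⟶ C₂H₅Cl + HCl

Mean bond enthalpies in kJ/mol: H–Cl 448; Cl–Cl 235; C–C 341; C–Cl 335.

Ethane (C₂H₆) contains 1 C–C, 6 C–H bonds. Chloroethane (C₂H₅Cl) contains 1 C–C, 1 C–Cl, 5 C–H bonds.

Let D be the C–H bond energy.
Σ(broken) = 1×341 + 6×D + 1×235 = 576 + 6D
Σ(formed) = 1×341 + 1×335 + 5×D + 1×448 = 1124 + 5D
ΔH = Σ(broken) − Σ(formed) = (576 + 6D) − (1124 + 5D) = −548 + D
Setting this equal to −119 kJ gives D = 429 kJ/mol.

D(C–H) ≈ 429 kJ/mol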